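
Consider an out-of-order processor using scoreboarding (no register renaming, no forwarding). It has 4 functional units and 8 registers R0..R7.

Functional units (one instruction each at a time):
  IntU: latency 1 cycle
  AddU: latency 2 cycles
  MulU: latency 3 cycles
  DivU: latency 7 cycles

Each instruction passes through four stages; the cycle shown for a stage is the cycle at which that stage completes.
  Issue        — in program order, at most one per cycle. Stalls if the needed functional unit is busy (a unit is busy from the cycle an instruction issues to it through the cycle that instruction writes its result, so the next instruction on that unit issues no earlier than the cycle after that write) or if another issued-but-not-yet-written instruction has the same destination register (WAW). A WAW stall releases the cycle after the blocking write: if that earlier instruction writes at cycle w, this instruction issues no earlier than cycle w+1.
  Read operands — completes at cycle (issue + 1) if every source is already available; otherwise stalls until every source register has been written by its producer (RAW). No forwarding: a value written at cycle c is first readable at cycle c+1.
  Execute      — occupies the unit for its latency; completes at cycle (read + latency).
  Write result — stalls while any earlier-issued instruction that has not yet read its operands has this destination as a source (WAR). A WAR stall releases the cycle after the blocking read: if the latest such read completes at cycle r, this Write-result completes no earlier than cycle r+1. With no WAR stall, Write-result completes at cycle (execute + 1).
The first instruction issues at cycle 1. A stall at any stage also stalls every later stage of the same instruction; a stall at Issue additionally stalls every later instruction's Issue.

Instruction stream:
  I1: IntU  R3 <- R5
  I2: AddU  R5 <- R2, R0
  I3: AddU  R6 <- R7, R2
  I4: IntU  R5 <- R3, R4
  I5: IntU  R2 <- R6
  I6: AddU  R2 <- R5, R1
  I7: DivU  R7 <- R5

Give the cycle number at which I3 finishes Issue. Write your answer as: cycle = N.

t=1  issue I1 (IntU)
t=2  I1 read-ops | issue I2 (AddU)
t=3  I1 finished on IntU | I2 read-ops
t=4  I1→R3
t=5  I2 finished on AddU
t=6  I2→R5
t=7  issue I3 (AddU)
t=8  I3 read-ops | issue I4 (IntU)
t=9  I4 read-ops
t=10  I3 finished on AddU | I4 finished on IntU
t=11  I3→R6 | I4→R5
t=12  issue I5 (IntU)
t=13  I5 read-ops
t=14  I5 finished on IntU
t=15  I5→R2
t=16  issue I6 (AddU)
t=17  I6 read-ops | issue I7 (DivU)
t=18  I7 read-ops
t=19  I6 finished on AddU
t=20  I6→R2
t=25  I7 finished on DivU
t=26  I7→R7

cycle = 7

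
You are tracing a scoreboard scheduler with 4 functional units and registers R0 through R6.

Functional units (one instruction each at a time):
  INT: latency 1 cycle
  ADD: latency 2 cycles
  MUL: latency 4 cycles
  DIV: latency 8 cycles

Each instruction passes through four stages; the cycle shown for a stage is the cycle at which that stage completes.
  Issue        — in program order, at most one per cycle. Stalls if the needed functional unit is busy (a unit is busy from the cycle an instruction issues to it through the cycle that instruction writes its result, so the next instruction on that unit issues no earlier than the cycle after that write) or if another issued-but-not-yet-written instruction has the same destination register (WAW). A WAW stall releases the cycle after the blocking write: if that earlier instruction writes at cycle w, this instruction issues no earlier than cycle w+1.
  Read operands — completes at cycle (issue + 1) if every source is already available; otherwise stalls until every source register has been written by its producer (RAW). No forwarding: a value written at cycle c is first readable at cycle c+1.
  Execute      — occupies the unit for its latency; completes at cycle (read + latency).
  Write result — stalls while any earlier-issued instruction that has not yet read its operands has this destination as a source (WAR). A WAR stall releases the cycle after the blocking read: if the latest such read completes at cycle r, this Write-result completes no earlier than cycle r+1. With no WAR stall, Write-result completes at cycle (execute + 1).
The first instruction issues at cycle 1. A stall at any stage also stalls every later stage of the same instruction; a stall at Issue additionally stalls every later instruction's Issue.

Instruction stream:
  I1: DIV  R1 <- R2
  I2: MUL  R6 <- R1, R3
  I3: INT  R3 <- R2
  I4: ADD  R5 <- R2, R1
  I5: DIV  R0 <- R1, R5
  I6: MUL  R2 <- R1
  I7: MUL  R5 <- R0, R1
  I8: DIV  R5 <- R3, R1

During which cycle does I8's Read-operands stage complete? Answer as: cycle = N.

cycle = 33

[I1] 1/2/10/11
[I2] 2/12/16/17  (RAW R1: wait I1 write@11)
[I3] 3/4/5/13  (WAR R3: wait I2 read@12)
[I4] 4/12/14/15  (RAW R1: wait I1 write@11)
[I5] 12/16/24/25  (struct: DIV busy until I1 writes@11; RAW R5: wait I4 write@15)
[I6] 18/19/23/24  (struct: MUL busy until I2 writes@17)
[I7] 25/26/30/31  (struct: MUL busy until I6 writes@24)
[I8] 32/33/41/42  (WAW R5: wait I7 write@31)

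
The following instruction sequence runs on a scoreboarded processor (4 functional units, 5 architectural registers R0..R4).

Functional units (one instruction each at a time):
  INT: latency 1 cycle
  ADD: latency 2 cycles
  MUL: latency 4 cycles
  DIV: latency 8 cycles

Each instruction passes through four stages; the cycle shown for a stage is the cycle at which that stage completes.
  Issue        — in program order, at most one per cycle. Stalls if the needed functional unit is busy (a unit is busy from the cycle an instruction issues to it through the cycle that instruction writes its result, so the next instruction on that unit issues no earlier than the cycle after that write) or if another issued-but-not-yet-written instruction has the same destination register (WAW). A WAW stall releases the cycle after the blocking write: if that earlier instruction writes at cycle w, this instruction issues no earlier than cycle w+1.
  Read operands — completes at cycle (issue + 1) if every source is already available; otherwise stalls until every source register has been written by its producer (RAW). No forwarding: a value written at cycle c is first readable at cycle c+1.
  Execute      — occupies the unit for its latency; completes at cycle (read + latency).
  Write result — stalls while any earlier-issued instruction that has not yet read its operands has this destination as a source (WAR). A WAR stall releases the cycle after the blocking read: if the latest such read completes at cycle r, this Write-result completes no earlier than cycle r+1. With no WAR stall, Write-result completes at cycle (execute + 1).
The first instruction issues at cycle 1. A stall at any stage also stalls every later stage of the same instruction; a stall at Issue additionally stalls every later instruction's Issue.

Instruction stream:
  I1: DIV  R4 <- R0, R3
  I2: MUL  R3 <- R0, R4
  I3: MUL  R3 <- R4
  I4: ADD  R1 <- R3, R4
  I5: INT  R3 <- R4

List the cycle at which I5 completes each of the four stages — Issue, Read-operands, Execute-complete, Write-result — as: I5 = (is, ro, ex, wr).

I5 = (25, 26, 27, 28)

c1: issue I1 (DIV)
c2: I1 read-ops; issue I2 (MUL)
c10: I1 finished on DIV
c11: I1→R4
c12: I2 read-ops
c16: I2 finished on MUL
c17: I2→R3
c18: issue I3 (MUL)
c19: I3 read-ops; issue I4 (ADD)
c23: I3 finished on MUL
c24: I3→R3
c25: I4 read-ops; issue I5 (INT)
c26: I5 read-ops
c27: I4 finished on ADD; I5 finished on INT
c28: I4→R1; I5→R3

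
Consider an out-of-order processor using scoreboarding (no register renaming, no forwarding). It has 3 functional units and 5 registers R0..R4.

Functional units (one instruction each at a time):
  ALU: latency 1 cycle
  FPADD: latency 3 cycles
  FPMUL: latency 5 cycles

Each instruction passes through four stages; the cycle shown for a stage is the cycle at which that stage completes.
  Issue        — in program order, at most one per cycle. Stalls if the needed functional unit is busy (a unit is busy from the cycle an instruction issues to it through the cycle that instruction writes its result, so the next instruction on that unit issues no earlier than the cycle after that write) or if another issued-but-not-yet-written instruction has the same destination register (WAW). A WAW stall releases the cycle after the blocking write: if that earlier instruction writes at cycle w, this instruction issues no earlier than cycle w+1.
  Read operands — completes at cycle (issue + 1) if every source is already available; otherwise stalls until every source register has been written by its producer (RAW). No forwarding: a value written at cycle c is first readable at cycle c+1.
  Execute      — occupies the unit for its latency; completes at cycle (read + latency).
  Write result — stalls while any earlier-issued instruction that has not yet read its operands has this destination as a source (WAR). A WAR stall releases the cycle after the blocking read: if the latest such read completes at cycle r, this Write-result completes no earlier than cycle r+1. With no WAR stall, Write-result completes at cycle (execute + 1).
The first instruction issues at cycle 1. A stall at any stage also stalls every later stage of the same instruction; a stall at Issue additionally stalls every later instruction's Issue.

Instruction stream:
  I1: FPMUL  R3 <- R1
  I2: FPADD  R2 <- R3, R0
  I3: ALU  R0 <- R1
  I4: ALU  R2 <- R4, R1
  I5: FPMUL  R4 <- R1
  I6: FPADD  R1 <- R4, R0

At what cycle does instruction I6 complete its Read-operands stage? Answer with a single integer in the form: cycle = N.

c1: issue I1 (FPMUL)
c2: I1 read-ops | issue I2 (FPADD)
c3: issue I3 (ALU)
c4: I3 read-ops
c5: I3 finished on ALU
c7: I1 finished on FPMUL
c8: I1→R3
c9: I2 read-ops
c10: I3→R0
c12: I2 finished on FPADD
c13: I2→R2
c14: issue I4 (ALU)
c15: I4 read-ops | issue I5 (FPMUL)
c16: I4 finished on ALU | I5 read-ops | issue I6 (FPADD)
c17: I4→R2
c21: I5 finished on FPMUL
c22: I5→R4
c23: I6 read-ops
c26: I6 finished on FPADD
c27: I6→R1

cycle = 23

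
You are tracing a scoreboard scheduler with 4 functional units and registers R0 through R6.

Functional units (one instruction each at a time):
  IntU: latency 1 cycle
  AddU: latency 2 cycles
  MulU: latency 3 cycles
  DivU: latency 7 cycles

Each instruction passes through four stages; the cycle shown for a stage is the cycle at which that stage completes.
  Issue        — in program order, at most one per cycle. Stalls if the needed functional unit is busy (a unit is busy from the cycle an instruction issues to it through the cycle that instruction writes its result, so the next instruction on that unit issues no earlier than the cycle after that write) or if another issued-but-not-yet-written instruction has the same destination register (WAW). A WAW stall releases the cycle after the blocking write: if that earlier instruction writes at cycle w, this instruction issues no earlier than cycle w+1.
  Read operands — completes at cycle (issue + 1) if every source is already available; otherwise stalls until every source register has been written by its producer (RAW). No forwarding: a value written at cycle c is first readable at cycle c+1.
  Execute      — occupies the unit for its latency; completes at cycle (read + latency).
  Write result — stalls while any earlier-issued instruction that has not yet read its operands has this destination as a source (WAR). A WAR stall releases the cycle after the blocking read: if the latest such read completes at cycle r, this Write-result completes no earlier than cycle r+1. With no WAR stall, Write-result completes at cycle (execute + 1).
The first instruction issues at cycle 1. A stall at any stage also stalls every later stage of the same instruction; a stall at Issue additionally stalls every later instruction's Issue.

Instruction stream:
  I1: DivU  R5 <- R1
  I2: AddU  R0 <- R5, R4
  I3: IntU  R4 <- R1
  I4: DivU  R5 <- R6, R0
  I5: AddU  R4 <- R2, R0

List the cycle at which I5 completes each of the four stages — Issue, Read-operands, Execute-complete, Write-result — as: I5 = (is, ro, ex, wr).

1) issue 1, read 2, done 9, write 10
2) issue 2, read 11, done 13, write 14  <RAW R5: wait I1 write@10>
3) issue 3, read 4, done 5, write 12  <WAR R4: wait I2 read@11>
4) issue 11, read 15, done 22, write 23  <struct: DivU busy until I1 writes@10 / RAW R0: wait I2 write@14>
5) issue 15, read 16, done 18, write 19  <struct: AddU busy until I2 writes@14>

I5 = (15, 16, 18, 19)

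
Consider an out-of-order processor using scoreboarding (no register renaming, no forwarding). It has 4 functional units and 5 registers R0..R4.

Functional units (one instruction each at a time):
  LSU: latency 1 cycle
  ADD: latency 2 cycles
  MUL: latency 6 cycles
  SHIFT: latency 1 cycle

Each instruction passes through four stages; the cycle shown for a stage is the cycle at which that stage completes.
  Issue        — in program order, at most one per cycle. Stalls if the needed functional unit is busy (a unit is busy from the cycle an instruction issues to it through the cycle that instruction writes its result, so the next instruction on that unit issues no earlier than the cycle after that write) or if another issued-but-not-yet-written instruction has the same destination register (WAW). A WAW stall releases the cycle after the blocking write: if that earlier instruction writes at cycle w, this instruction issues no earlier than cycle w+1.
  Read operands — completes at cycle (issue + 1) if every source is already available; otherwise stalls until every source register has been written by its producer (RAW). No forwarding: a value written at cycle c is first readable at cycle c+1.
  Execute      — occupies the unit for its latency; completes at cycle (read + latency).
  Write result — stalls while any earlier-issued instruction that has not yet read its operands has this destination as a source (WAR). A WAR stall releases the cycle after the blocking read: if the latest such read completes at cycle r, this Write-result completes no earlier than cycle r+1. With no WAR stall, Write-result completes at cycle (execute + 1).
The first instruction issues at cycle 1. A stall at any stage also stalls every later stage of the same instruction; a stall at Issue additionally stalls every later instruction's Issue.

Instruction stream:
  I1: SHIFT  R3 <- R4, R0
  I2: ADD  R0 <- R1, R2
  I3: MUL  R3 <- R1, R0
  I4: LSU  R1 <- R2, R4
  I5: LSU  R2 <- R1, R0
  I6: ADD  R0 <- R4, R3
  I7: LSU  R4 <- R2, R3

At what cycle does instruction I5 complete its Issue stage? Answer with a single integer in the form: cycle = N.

cycle = 10

I1 -> (1, 2, 3, 4)
I2 -> (2, 3, 5, 6)
I3 -> (5, 7, 13, 14)  // WAW R3: wait I1 write@4, RAW R0: wait I2 write@6
I4 -> (6, 7, 8, 9)
I5 -> (10, 11, 12, 13)  // struct: LSU busy until I4 writes@9
I6 -> (11, 15, 17, 18)  // RAW R3: wait I3 write@14
I7 -> (14, 15, 16, 17)  // struct: LSU busy until I5 writes@13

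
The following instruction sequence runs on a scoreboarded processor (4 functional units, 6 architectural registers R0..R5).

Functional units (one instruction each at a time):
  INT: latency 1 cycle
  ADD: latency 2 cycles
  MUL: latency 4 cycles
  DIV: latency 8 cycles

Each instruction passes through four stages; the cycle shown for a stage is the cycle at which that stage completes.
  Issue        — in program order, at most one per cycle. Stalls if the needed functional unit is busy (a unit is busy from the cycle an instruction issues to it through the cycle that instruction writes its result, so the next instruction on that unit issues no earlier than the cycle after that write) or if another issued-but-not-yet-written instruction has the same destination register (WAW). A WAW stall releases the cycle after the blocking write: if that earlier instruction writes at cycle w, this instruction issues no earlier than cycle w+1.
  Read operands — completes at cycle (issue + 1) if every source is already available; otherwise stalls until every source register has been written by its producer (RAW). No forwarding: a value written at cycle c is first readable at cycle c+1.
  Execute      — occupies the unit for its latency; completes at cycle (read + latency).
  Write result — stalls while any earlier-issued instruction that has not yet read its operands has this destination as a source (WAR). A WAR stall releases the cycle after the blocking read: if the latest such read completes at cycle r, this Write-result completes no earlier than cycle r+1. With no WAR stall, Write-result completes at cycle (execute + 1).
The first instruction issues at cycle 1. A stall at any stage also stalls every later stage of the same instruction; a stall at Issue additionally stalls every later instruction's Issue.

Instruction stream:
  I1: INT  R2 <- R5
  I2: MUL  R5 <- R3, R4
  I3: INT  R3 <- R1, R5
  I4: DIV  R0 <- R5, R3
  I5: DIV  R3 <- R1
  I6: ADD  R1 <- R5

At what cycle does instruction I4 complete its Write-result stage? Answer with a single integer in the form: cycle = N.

cycle = 21

  I1 | 1 | 2 | 3 | 4
  I2 | 2 | 3 | 7 | 8
  I3 | 5 | 9 | 10 | 11   struct: INT busy until I1 writes@4 · RAW R5: wait I2 write@8
  I4 | 6 | 12 | 20 | 21   RAW R3: wait I3 write@11
  I5 | 22 | 23 | 31 | 32   struct: DIV busy until I4 writes@21
  I6 | 23 | 24 | 26 | 27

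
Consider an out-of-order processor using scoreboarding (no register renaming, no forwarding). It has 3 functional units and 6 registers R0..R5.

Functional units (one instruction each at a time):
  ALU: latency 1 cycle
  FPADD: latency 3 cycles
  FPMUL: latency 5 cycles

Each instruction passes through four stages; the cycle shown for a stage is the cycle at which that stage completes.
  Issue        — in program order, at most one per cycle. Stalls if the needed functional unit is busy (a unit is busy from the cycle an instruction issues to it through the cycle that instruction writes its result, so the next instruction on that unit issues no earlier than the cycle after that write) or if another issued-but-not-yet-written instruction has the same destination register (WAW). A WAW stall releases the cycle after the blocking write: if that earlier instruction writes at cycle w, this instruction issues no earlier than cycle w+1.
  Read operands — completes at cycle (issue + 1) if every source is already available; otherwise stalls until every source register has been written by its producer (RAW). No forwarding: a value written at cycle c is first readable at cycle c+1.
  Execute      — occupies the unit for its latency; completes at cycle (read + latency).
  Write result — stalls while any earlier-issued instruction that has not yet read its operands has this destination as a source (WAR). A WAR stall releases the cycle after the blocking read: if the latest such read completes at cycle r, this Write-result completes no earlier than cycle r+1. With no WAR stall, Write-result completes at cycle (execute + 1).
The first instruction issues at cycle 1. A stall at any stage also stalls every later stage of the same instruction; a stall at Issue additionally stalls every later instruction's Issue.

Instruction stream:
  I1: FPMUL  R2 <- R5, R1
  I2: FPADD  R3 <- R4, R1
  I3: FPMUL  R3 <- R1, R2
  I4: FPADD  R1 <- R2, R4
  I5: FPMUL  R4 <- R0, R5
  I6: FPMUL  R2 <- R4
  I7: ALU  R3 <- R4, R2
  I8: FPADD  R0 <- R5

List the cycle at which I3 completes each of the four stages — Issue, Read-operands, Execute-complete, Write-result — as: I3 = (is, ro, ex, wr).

I3 = (9, 10, 15, 16)

1) issue 1, read 2, done 7, write 8
2) issue 2, read 3, done 6, write 7
3) issue 9, read 10, done 15, write 16  <struct: FPMUL busy until I1 writes@8>
4) issue 10, read 11, done 14, write 15
5) issue 17, read 18, done 23, write 24  <struct: FPMUL busy until I3 writes@16>
6) issue 25, read 26, done 31, write 32  <struct: FPMUL busy until I5 writes@24>
7) issue 26, read 33, done 34, write 35  <RAW R2: wait I6 write@32>
8) issue 27, read 28, done 31, write 32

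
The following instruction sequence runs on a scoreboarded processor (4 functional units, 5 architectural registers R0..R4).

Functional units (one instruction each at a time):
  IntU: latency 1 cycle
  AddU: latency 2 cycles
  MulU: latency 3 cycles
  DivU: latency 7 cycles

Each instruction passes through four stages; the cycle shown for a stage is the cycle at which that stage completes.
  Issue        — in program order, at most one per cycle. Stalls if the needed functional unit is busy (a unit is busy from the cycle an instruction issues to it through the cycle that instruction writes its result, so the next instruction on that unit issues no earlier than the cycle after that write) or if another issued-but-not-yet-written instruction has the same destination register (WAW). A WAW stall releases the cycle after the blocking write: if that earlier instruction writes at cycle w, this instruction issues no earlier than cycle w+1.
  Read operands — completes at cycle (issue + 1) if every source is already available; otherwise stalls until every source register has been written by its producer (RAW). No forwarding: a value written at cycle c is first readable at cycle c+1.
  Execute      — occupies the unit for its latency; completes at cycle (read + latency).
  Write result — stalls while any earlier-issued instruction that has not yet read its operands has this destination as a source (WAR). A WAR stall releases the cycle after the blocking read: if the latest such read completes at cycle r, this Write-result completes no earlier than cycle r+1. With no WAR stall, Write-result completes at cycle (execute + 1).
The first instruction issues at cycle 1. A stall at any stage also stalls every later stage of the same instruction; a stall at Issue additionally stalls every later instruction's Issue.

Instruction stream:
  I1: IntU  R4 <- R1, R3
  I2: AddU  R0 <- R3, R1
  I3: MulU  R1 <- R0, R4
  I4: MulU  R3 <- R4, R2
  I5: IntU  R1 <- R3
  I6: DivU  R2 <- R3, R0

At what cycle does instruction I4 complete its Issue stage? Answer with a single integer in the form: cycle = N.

t=1  I1 dispatched to IntU
t=2  I1 operands ready, I2 dispatched to AddU
t=3  I1 complete, I2 operands ready, I3 dispatched to MulU
t=4  R4←I1
t=5  I2 complete
t=6  R0←I2
t=7  I3 operands ready
t=10  I3 complete
t=11  R1←I3
t=12  I4 dispatched to MulU
t=13  I4 operands ready, I5 dispatched to IntU
t=14  I6 dispatched to DivU
t=16  I4 complete
t=17  R3←I4
t=18  I5 operands ready, I6 operands ready
t=19  I5 complete
t=20  R1←I5
t=25  I6 complete
t=26  R2←I6

cycle = 12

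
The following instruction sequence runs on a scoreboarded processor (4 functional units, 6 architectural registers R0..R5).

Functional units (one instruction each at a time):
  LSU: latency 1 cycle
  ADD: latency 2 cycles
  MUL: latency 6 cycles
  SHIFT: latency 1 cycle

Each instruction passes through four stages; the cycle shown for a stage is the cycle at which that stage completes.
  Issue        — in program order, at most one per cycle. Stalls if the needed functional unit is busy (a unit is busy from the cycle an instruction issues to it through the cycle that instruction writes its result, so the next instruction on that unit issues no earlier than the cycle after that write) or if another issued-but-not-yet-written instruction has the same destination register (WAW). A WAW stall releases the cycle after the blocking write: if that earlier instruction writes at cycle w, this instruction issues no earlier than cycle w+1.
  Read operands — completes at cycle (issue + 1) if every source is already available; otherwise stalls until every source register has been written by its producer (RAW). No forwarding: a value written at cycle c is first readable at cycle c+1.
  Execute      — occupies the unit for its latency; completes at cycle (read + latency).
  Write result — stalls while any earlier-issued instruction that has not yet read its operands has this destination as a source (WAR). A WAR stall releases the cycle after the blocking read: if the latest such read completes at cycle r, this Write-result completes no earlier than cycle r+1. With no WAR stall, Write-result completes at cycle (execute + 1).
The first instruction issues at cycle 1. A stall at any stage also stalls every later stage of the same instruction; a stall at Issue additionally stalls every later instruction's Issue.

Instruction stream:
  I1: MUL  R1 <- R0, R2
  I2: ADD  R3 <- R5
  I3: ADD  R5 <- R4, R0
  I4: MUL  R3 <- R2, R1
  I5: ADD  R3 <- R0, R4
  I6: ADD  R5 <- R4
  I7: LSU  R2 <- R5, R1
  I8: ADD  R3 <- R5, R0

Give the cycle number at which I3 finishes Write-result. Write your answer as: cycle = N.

I1  is:1  ro:2  ex:8  wr:9
I2  is:2  ro:3  ex:5  wr:6
I3  is:7  ro:8  ex:10  wr:11  — struct: ADD busy until I2 writes@6
I4  is:10  ro:11  ex:17  wr:18  — struct: MUL busy until I1 writes@9
I5  is:19  ro:20  ex:22  wr:23  — WAW R3: wait I4 write@18
I6  is:24  ro:25  ex:27  wr:28  — struct: ADD busy until I5 writes@23
I7  is:25  ro:29  ex:30  wr:31  — RAW R5: wait I6 write@28
I8  is:29  ro:30  ex:32  wr:33  — struct: ADD busy until I6 writes@28

cycle = 11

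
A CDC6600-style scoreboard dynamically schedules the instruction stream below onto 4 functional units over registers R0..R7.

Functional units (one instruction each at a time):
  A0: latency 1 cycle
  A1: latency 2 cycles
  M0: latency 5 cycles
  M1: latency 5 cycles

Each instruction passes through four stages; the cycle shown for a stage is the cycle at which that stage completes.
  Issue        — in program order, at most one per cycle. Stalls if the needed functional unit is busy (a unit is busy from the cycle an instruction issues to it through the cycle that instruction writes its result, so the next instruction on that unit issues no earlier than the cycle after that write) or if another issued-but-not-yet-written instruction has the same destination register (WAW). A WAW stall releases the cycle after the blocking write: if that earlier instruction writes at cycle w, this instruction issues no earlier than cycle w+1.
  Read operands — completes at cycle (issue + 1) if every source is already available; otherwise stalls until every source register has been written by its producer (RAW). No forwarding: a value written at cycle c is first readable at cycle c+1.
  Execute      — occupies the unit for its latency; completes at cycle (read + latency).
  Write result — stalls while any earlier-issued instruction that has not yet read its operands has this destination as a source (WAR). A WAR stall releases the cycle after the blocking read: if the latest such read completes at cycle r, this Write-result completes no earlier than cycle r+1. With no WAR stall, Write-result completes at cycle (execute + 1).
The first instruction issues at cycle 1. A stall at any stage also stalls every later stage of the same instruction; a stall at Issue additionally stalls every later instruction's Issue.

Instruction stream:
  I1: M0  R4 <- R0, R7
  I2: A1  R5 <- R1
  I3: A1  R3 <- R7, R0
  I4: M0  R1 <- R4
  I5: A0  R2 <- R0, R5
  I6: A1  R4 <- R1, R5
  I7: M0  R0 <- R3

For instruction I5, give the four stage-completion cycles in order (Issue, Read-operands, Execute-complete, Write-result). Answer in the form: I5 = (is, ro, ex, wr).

I5 = (10, 11, 12, 13)

c1: I1 dispatched to M0
c2: I1 operands ready; I2 dispatched to A1
c3: I2 operands ready
c5: I2 complete
c6: R5←I2
c7: I1 complete; I3 dispatched to A1
c8: R4←I1; I3 operands ready
c9: I4 dispatched to M0
c10: I3 complete; I4 operands ready; I5 dispatched to A0
c11: R3←I3; I5 operands ready
c12: I5 complete; I6 dispatched to A1
c13: R2←I5
c15: I4 complete
c16: R1←I4
c17: I6 operands ready; I7 dispatched to M0
c18: I7 operands ready
c19: I6 complete
c20: R4←I6
c23: I7 complete
c24: R0←I7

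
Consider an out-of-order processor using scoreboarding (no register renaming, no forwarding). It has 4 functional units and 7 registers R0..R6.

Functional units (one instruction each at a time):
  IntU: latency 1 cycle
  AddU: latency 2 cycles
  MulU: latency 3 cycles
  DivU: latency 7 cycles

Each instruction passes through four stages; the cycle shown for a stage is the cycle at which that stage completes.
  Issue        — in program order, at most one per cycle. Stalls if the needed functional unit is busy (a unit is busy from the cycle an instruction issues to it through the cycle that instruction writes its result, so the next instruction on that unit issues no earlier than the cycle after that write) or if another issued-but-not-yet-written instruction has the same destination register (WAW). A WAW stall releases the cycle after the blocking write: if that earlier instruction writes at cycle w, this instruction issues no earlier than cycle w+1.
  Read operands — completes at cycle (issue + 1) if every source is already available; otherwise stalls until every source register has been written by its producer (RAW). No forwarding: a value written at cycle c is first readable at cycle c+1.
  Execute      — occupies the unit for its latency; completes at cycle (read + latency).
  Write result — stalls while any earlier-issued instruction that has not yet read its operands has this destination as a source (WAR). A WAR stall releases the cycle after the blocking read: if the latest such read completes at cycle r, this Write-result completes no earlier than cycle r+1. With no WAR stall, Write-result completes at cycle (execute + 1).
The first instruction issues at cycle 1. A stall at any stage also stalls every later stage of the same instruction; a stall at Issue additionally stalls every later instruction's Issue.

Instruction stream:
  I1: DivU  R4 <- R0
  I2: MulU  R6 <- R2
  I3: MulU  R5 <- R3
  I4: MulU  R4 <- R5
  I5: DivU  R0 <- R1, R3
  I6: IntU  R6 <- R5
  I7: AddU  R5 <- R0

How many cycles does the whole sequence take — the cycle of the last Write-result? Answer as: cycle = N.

I1: IS=1 RO=2 EX=9 WR=10
I2: IS=2 RO=3 EX=6 WR=7
I3: IS=8 RO=9 EX=12 WR=13  [struct: MulU busy until I2 writes@7]
I4: IS=14 RO=15 EX=18 WR=19  [struct: MulU busy until I3 writes@13]
I5: IS=15 RO=16 EX=23 WR=24
I6: IS=16 RO=17 EX=18 WR=19
I7: IS=17 RO=25 EX=27 WR=28  [RAW R0: wait I5 write@24]

cycle = 28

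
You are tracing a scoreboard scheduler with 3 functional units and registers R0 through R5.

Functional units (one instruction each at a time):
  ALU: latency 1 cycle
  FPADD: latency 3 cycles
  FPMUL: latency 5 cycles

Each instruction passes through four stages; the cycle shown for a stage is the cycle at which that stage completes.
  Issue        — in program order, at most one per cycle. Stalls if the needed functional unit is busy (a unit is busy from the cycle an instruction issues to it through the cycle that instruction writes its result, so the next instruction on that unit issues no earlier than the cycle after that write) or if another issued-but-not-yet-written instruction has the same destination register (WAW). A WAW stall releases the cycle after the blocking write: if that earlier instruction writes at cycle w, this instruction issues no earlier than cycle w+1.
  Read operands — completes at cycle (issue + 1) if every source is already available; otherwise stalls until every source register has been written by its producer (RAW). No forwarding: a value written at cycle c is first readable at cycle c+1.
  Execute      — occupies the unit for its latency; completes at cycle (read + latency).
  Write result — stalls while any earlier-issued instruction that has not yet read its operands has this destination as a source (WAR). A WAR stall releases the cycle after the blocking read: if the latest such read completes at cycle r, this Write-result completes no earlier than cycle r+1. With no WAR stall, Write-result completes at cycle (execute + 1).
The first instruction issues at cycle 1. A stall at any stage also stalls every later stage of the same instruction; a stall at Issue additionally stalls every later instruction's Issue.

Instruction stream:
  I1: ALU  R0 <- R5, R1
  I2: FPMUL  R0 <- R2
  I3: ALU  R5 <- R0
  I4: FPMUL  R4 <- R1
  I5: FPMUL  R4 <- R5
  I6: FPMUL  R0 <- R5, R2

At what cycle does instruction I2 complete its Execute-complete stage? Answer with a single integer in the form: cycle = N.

cycle = 11

I1  is:1  ro:2  ex:3  wr:4
I2  is:5  ro:6  ex:11  wr:12  — WAW R0: wait I1 write@4
I3  is:6  ro:13  ex:14  wr:15  — RAW R0: wait I2 write@12
I4  is:13  ro:14  ex:19  wr:20  — struct: FPMUL busy until I2 writes@12
I5  is:21  ro:22  ex:27  wr:28  — struct: FPMUL busy until I4 writes@20
I6  is:29  ro:30  ex:35  wr:36  — struct: FPMUL busy until I5 writes@28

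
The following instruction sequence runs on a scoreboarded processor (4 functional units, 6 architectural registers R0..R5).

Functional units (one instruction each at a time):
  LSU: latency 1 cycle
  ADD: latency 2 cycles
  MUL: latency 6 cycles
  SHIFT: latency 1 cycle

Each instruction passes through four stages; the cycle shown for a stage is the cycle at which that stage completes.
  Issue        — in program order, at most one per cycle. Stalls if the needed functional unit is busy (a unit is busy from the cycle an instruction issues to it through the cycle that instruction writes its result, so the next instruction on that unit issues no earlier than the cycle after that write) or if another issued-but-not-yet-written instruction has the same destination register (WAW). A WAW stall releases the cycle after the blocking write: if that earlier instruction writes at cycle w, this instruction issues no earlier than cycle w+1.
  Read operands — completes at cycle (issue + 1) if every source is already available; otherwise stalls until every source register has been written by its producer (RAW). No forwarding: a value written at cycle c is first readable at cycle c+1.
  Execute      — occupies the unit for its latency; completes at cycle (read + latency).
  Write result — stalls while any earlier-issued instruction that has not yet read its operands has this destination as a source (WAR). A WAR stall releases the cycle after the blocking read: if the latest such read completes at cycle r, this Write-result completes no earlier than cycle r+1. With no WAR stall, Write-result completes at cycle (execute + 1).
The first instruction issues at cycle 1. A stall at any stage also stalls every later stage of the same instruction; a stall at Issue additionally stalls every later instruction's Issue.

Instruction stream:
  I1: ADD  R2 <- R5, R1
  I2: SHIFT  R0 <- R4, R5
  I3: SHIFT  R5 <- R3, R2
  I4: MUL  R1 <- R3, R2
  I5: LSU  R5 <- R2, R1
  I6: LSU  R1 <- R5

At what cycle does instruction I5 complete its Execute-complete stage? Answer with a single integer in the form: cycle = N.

cycle 1: issue I1 (ADD)
cycle 2: I1 read-ops; issue I2 (SHIFT)
cycle 3: I2 read-ops
cycle 4: I1 finished on ADD; I2 finished on SHIFT
cycle 5: I1→R2; I2→R0
cycle 6: issue I3 (SHIFT)
cycle 7: I3 read-ops; issue I4 (MUL)
cycle 8: I3 finished on SHIFT; I4 read-ops
cycle 9: I3→R5
cycle 10: issue I5 (LSU)
cycle 14: I4 finished on MUL
cycle 15: I4→R1
cycle 16: I5 read-ops
cycle 17: I5 finished on LSU
cycle 18: I5→R5
cycle 19: issue I6 (LSU)
cycle 20: I6 read-ops
cycle 21: I6 finished on LSU
cycle 22: I6→R1

cycle = 17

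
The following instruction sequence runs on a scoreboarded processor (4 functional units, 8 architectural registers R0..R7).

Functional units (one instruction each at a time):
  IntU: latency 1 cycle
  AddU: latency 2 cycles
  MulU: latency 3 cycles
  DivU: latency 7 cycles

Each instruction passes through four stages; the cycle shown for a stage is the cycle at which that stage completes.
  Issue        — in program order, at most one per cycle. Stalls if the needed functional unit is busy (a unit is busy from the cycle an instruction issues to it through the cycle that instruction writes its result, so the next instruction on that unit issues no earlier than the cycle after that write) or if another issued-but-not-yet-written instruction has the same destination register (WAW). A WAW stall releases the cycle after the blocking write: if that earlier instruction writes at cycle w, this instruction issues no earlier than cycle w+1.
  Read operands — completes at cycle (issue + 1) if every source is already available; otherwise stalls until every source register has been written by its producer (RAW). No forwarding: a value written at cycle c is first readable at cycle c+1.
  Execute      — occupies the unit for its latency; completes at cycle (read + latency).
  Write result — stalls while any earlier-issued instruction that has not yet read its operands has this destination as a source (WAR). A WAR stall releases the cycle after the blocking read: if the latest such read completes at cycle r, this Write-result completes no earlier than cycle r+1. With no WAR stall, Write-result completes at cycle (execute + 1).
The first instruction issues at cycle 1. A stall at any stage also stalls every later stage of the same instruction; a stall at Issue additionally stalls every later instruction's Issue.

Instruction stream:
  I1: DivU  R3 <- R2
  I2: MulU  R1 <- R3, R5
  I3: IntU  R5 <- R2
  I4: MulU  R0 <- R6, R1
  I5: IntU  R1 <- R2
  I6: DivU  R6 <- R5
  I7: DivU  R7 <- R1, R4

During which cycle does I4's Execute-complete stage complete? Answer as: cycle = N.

cycle 1: issue I1 (DivU)
cycle 2: I1 read-ops; issue I2 (MulU)
cycle 3: issue I3 (IntU)
cycle 4: I3 read-ops
cycle 5: I3 finished on IntU
cycle 9: I1 finished on DivU
cycle 10: I1→R3
cycle 11: I2 read-ops
cycle 12: I3→R5
cycle 14: I2 finished on MulU
cycle 15: I2→R1
cycle 16: issue I4 (MulU)
cycle 17: I4 read-ops; issue I5 (IntU)
cycle 18: I5 read-ops; issue I6 (DivU)
cycle 19: I5 finished on IntU; I6 read-ops
cycle 20: I4 finished on MulU; I5→R1
cycle 21: I4→R0
cycle 26: I6 finished on DivU
cycle 27: I6→R6
cycle 28: issue I7 (DivU)
cycle 29: I7 read-ops
cycle 36: I7 finished on DivU
cycle 37: I7→R7

cycle = 20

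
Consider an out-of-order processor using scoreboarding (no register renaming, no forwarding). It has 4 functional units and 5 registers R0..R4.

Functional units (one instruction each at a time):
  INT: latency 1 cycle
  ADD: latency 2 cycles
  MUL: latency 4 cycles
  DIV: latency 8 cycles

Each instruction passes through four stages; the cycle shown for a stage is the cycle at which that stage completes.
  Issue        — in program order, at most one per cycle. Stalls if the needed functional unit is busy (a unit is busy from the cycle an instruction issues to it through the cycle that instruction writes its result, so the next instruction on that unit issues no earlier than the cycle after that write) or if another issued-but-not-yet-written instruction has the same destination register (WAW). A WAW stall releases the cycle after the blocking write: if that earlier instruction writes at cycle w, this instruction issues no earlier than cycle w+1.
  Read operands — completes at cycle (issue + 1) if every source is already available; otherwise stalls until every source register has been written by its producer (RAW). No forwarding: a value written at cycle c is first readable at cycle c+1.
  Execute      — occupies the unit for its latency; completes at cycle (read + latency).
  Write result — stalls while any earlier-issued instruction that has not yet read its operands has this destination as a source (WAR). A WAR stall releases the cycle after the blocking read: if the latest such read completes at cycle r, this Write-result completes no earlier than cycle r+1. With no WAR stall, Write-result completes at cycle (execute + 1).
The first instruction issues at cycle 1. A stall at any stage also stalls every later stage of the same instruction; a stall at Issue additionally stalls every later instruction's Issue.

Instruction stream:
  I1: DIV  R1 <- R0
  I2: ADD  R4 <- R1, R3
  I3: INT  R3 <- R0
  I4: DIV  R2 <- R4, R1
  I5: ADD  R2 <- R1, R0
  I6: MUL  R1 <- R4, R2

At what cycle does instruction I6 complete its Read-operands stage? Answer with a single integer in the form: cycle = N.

cycle = 31

cycle 1: I1→DIV
cycle 2: I1 RO · I2→ADD
cycle 3: I3→INT
cycle 4: I3 RO
cycle 5: I3 EX
cycle 10: I1 EX
cycle 11: I1 WR R1
cycle 12: I2 RO · I4→DIV
cycle 13: I3 WR R3
cycle 14: I2 EX
cycle 15: I2 WR R4
cycle 16: I4 RO
cycle 24: I4 EX
cycle 25: I4 WR R2
cycle 26: I5→ADD
cycle 27: I5 RO · I6→MUL
cycle 29: I5 EX
cycle 30: I5 WR R2
cycle 31: I6 RO
cycle 35: I6 EX
cycle 36: I6 WR R1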